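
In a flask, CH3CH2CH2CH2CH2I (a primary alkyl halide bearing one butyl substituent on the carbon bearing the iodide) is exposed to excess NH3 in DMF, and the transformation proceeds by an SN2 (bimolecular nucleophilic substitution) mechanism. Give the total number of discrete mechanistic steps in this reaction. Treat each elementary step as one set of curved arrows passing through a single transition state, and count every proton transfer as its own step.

Step 1: A lone pair on the N of NH3 attacks the α-carbon from the back side while the C–I bond breaks; both bonding electrons leave with I⁻. The product of this concerted step is an alkylammonium ion.
Step 2: A second equivalent of NH3 removes a proton from the N, giving the neutral product.
Total: 2 elementary steps.

2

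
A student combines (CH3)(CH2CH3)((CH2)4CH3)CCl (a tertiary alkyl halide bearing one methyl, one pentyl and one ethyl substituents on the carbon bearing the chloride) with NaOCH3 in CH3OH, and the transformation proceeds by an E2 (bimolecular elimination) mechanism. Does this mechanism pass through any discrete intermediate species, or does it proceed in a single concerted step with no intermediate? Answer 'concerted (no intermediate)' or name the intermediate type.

The strong base CH3O⁻ removes a β-hydrogen; in the same concerted event the electrons of the breaking C–H bond form the new π(C=C) bond and the C–Cl σ-bond breaks, expelling Cl⁻. Anti-periplanar geometry; one transition state.
All bond changes occur in one transition state; no discrete intermediate is formed.

concerted (no intermediate)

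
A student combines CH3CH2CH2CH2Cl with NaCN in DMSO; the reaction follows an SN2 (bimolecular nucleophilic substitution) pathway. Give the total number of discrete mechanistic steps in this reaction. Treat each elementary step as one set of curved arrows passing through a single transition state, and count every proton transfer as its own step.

1

Step 1: Backside attack by CN⁻ on the carbon bearing the chloride: the new C–C bond forms as the C–Cl bond breaks, with Walden inversion at carbon.
Total: 1 elementary step.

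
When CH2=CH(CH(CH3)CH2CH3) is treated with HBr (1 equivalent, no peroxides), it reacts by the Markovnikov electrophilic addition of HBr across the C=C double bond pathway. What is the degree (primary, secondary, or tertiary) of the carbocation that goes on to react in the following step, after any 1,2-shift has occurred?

Step 1: Protonation of the alkene by HBr: the π bond acts as the nucleophile and picks up H⁺, giving the more stable (Markovnikov) secondary carbocation. The H–Br bond breaks heterolytically, releasing Br⁻.
Step 2: A hydride (H with its bonding pair) migrates from the adjacent sec-butyl carbon to the cationic centre — a 1,2-hydride shift — upgrading the secondary cation to a tertiary one.
The cation rearranges from secondary to tertiary via a 1,2-hydride shift from the adjacent sec-butyl carbon; the tertiary cation is what reacts next.

tertiary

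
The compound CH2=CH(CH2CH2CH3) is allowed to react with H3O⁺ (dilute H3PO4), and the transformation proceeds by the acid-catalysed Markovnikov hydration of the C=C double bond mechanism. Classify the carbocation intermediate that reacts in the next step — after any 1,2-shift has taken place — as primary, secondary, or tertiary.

Step 1: Protonation of the alkene by H3O⁺: the π bond acts as the nucleophile and picks up H⁺, giving the more stable (Markovnikov) secondary carbocation. H2O is released.
No single 1,2-shift to an adjacent carbon would give a more-substituted cation, so no rearrangement occurs.

secondary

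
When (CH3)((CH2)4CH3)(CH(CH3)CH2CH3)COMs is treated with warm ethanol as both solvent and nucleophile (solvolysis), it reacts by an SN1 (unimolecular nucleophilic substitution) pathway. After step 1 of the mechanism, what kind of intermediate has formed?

Step 1: Rate-determining heterolysis of the C–O bond gives MsO⁻ and a tertiary carbocation.
After step 1 the species present is a tertiary carbocation.

tertiary carbocation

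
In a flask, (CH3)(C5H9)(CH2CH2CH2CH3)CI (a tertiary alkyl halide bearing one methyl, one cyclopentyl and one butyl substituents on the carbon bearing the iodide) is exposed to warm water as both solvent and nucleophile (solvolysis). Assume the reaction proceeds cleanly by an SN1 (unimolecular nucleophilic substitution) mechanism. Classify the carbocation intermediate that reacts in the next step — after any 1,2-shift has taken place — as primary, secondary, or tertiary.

tertiary

Step 1: Rate-determining heterolysis of the C–I bond gives I⁻ and a tertiary carbocation.
No single 1,2-shift to an adjacent carbon would give a more-substituted cation, so no rearrangement occurs.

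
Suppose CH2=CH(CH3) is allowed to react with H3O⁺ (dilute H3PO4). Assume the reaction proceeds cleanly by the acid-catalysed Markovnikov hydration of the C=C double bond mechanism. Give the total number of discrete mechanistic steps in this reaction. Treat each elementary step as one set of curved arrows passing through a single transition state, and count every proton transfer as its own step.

3

Step 1: Protonation of the alkene by H3O⁺: the π bond acts as the nucleophile and picks up H⁺, giving the more stable (Markovnikov) secondary carbocation. H2O is released.
(No 1,2-shift: no single shift to an adjacent carbon would give a more stable cation.)
Step 2: A lone pair on the oxygen of H2O attacks the carbocation, forming a C–O bond and an oxonium ion (a protonated alcohol).
Step 3: H2O removes a proton from the oxonium oxygen, regenerating H3O⁺ and giving the neutral alcohol.
Total: 3 elementary steps.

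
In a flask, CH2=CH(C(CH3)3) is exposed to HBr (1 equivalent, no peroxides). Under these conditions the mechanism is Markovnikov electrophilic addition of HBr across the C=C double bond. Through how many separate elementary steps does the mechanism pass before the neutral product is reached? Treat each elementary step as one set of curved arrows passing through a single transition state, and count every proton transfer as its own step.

Step 1: Electrophilic addition begins with the π(C=C) electrons forming a bond to the proton of HBr. Following Markovnikov's rule, the resulting cation is secondary. The H–Br bond breaks heterolytically, releasing Br⁻.
Step 2: Carbocation rearrangement: a 1,2-methyl shift from the adjacent tert-butyl carbon converts the initially-formed secondary cation into the more stable tertiary cation.
Step 3: Nucleophilic attack by Br⁻ on the carbocation completes the addition, giving R–Br.
Total: 3 elementary steps.

3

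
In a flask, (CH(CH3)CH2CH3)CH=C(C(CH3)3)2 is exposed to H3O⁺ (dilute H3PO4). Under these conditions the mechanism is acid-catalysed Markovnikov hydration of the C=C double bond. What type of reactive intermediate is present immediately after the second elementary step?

oxonium ion

Step 1: The π electrons of the C=C bond attack a proton of H3O⁺; Markovnikov addition places the new C–H on the less-substituted alkene carbon, so the positive charge ends up on the more-substituted carbon — a tertiary carbocation. H2O is released.
Step 2: Water acts as the nucleophile: an oxygen lone pair bonds to the cationic carbon, giving an oxonium-ion intermediate.
After step 2 the species present is an oxonium ion.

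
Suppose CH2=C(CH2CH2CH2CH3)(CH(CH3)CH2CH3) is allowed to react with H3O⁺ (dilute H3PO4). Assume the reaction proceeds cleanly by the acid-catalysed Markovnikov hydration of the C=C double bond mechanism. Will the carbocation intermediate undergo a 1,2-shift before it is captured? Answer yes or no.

The first-formed carbocation is tertiary.
No single 1,2-shift to an adjacent carbon would produce a more-substituted cation than the one already present, so no rearrangement occurs.

no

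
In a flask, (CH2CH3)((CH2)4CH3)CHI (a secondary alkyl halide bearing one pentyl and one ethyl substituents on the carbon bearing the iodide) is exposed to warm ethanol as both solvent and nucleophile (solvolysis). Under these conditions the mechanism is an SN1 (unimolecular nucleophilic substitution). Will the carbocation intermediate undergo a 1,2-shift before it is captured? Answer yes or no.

no

The first-formed carbocation is secondary.
No single 1,2-shift to an adjacent carbon would produce a more-substituted cation than the one already present, so no rearrangement occurs.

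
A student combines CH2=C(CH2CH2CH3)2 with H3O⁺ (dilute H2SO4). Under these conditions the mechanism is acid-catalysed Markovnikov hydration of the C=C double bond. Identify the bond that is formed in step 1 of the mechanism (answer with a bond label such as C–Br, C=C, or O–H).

Step 1: The π electrons of the C=C bond attack a proton of H3O⁺; Markovnikov addition places the new C–H on the less-substituted alkene carbon, so the positive charge ends up on the more-substituted carbon — a tertiary carbocation. H2O is released.
The bond formed in this step is the C–H bond.

C–H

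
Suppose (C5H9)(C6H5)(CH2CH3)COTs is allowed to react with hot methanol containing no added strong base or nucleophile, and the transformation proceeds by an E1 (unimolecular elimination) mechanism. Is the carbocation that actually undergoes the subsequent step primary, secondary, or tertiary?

tertiary

Step 1: Unassisted departure of TsO⁻ (taking the C–O bonding pair) generates a tertiary carbocation.
No single 1,2-shift to an adjacent carbon would give a more-substituted cation, so no rearrangement occurs.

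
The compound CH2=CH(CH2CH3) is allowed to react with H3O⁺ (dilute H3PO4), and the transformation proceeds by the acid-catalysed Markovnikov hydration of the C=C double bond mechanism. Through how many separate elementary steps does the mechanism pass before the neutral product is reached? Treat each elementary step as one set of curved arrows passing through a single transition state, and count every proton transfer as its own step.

3

Step 1: The π electrons of the C=C bond attack a proton of H3O⁺; Markovnikov addition places the new C–H on the less-substituted alkene carbon, so the positive charge ends up on the more-substituted carbon — a secondary carbocation. H2O is released.
(No 1,2-shift: no single shift to an adjacent carbon would give a more stable cation.)
Step 2: Water acts as the nucleophile: an oxygen lone pair bonds to the cationic carbon, giving an oxonium-ion intermediate.
Step 3: Proton transfer from the O–H of the oxonium ion to H2O completes the catalytic cycle and yields the alcohol.
Total: 3 elementary steps.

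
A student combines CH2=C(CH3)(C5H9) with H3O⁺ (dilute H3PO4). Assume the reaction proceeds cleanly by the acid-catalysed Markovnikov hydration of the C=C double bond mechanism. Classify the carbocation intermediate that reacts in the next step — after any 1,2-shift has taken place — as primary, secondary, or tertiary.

tertiary

Step 1: Electrophilic addition begins with the π(C=C) electrons forming a bond to the proton of H3O⁺. Following Markovnikov's rule, the resulting cation is tertiary. H2O is released.
No single 1,2-shift to an adjacent carbon would give a more-substituted cation, so no rearrangement occurs.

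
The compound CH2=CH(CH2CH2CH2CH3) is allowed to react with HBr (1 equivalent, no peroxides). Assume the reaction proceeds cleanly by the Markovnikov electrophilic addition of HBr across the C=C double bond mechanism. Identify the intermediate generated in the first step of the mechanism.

Step 1: Electrophilic addition begins with the π(C=C) electrons forming a bond to the proton of HBr. Following Markovnikov's rule, the resulting cation is secondary. The H–Br bond breaks heterolytically, releasing Br⁻.
After step 1 the species present is a secondary carbocation.

secondary carbocation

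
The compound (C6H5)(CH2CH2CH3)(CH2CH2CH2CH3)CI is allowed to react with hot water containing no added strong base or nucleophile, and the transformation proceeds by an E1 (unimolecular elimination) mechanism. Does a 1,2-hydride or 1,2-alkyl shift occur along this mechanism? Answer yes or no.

The first-formed carbocation is tertiary.
No single 1,2-shift to an adjacent carbon would produce a more-substituted cation than the one already present, so no rearrangement occurs.

no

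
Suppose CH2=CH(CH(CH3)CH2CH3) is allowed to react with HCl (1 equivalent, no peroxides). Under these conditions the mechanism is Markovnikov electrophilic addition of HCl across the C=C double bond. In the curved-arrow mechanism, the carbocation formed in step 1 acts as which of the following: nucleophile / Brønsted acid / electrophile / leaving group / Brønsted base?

electrophile

Step 3: The Cl⁻ anion donates a lone pair to the carbocation, forming the new C–Cl σ-bond and giving the neutral alkyl halide.
The carbocation formed in step 1 accepts an electron pair into an empty or π* orbital — it is the electrophile.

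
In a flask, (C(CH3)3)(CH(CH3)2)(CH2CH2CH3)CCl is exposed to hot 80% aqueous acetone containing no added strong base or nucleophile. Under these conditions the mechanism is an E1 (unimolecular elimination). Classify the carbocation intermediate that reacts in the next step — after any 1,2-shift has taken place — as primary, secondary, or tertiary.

Step 1: Unassisted departure of Cl⁻ (taking the C–Cl bonding pair) generates a tertiary carbocation.
No single 1,2-shift to an adjacent carbon would give a more-substituted cation, so no rearrangement occurs.

tertiary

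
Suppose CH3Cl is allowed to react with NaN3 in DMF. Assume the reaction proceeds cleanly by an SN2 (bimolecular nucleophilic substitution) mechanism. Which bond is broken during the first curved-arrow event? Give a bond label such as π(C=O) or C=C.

C–Cl

Step 1: Backside attack by N3⁻ on the carbon bearing the chloride: the new C–N bond forms as the C–Cl bond breaks, with Walden inversion at carbon.
The bond broken in this step is the C–Cl bond.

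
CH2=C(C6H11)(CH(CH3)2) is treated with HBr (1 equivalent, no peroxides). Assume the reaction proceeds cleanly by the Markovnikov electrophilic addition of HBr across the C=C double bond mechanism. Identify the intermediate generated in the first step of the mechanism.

tertiary carbocation

Step 1: Protonation of the alkene by HBr: the π bond acts as the nucleophile and picks up H⁺, giving the more stable (Markovnikov) tertiary carbocation. The H–Br bond breaks heterolytically, releasing Br⁻.
After step 1 the species present is a tertiary carbocation.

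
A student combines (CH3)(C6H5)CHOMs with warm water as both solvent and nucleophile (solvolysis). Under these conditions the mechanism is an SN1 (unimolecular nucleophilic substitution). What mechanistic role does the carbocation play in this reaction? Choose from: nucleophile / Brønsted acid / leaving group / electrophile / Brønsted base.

Step 2: A lone pair on the oxygen of H2O attacks the carbocation, forming a new C–O σ-bond and an oxonium ion.
The carbocation accepts an electron pair into an empty or π* orbital — it is the electrophile.

electrophile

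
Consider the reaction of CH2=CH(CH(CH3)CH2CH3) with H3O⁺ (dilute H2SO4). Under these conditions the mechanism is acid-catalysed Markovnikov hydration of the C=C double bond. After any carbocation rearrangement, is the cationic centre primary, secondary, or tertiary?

Step 1: The π electrons of the C=C bond attack a proton of H3O⁺; Markovnikov addition places the new C–H on the less-substituted alkene carbon, so the positive charge ends up on the more-substituted carbon — a secondary carbocation. H2O is released.
Step 2: A 1,2-hydride shift from the adjacent sec-butyl carbon moves the positive charge from the secondary centre to an adjacent carbon, generating a more stable tertiary carbocation.
The cation rearranges from secondary to tertiary via a 1,2-hydride shift from the adjacent sec-butyl carbon; the tertiary cation is what reacts next.

tertiary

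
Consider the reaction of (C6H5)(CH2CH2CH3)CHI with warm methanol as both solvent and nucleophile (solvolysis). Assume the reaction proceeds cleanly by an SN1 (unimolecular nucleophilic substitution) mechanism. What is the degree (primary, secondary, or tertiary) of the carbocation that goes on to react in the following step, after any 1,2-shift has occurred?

Step 1: Rate-determining heterolysis of the C–I bond gives I⁻ and a secondary carbocation.
No single 1,2-shift to an adjacent carbon would give a more-substituted cation, so no rearrangement occurs.

secondary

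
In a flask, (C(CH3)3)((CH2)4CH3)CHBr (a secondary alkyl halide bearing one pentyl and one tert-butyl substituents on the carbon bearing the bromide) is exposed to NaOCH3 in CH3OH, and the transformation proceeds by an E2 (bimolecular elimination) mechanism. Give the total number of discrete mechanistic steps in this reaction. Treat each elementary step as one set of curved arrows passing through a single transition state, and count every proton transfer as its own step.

1

Step 1: In one step, CH3O⁻ pulls off a β-proton, the C–Br bond cleaves, and a C=C double bond forms between the α- and β-carbons (E2, anti elimination).
Total: 1 elementary step.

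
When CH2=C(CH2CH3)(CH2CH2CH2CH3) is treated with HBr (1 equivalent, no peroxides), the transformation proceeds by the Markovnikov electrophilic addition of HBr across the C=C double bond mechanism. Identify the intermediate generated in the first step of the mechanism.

Step 1: Protonation of the alkene by HBr: the π bond acts as the nucleophile and picks up H⁺, giving the more stable (Markovnikov) tertiary carbocation. The H–Br bond breaks heterolytically, releasing Br⁻.
After step 1 the species present is a tertiary carbocation.

tertiary carbocation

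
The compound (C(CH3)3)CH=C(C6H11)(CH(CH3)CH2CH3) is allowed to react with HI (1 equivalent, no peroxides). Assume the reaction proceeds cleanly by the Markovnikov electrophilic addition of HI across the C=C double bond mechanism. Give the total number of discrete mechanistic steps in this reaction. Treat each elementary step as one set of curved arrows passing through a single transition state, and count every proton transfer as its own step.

Step 1: Protonation of the alkene by HI: the π bond acts as the nucleophile and picks up H⁺, giving the more stable (Markovnikov) tertiary carbocation. The H–I bond breaks heterolytically, releasing I⁻.
(No 1,2-shift: no single shift to an adjacent carbon would give a more stable cation.)
Step 2: Nucleophilic attack by I⁻ on the carbocation completes the addition, giving R–I.
Total: 2 elementary steps.

2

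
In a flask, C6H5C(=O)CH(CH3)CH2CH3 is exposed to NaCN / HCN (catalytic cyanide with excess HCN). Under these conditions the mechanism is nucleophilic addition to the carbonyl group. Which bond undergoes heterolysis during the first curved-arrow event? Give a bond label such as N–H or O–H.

π(C=O)

Step 1: CN⁻ attacks the sp² carbonyl carbon; the C=O π bond breaks and the electrons end up as a lone pair on the alkoxide oxygen of the tetrahedral intermediate.
The bond broken in this step is the π(C=O) bond.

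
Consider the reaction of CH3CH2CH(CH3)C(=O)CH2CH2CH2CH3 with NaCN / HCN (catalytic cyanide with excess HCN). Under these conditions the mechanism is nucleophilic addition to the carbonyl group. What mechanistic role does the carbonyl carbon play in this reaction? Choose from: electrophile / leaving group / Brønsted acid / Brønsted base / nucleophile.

electrophile

Step 1: Nucleophilic addition: CN⁻ adds to the carbonyl carbon, pushing the π(C=O) electron pair onto oxygen and giving a tetrahedral alkoxide.
The carbonyl carbon accepts an electron pair into an empty or π* orbital — it is the electrophile.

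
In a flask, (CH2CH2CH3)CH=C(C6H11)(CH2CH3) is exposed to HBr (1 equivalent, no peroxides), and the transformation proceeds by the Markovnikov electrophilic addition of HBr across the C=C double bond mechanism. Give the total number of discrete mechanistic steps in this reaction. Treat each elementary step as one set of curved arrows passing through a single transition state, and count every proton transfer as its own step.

2

Step 1: The π electrons of the C=C bond attack a proton of HBr; Markovnikov addition places the new C–H on the less-substituted alkene carbon, so the positive charge ends up on the more-substituted carbon — a tertiary carbocation. The H–Br bond breaks heterolytically, releasing Br⁻.
(No 1,2-shift: no single shift to an adjacent carbon would give a more stable cation.)
Step 2: The Br⁻ anion donates a lone pair to the carbocation, forming the new C–Br σ-bond and giving the neutral alkyl halide.
Total: 2 elementary steps.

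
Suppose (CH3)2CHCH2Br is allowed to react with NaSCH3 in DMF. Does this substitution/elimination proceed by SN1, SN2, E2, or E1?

SN2

Conditions: a primary substrate with a strong nucleophile in the polar aprotic solvent DMF.
These conditions are the textbook signature of the SN2 pathway.
An unhindered substrate with a strong nucleophile in a polar aprotic solvent favours one-step backside displacement.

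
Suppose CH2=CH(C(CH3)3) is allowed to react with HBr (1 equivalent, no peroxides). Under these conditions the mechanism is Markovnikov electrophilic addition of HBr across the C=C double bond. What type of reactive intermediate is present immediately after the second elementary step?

Step 1: Electrophilic addition begins with the π(C=C) electrons forming a bond to the proton of HBr. Following Markovnikov's rule, the resulting cation is secondary. The H–Br bond breaks heterolytically, releasing Br⁻.
Step 2: A 1,2-methyl shift from the adjacent tert-butyl carbon moves the positive charge from the secondary centre to an adjacent carbon, generating a more stable tertiary carbocation.
After step 2 the species present is a tertiary carbocation.

tertiary carbocation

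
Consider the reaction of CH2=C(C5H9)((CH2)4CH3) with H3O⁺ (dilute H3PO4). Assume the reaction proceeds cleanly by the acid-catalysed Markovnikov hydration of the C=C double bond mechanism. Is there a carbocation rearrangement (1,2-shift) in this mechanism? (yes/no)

The first-formed carbocation is tertiary.
No single 1,2-shift to an adjacent carbon would produce a more-substituted cation than the one already present, so no rearrangement occurs.

no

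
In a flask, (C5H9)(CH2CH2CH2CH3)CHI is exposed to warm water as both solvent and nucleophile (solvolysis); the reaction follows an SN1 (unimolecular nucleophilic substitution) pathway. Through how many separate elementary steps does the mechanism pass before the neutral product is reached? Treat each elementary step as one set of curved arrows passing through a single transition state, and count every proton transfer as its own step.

Step 1: Ionisation: the C–I σ-bond cleaves heterolytically; both bonding electrons depart with I⁻, leaving a secondary carbocation at the α-carbon.
Step 2: Carbocation rearrangement: a 1,2-hydride shift from the adjacent cyclopentyl carbon converts the initially-formed secondary cation into the more stable tertiary cation.
Step 3: Nucleophilic capture: the oxygen of H2O bonds to the cationic carbon, producing an oxonium-ion intermediate.
Step 4: A second solvent molecule removes the proton on oxygen, giving the neutral alcohol product.
Total: 4 elementary steps.

4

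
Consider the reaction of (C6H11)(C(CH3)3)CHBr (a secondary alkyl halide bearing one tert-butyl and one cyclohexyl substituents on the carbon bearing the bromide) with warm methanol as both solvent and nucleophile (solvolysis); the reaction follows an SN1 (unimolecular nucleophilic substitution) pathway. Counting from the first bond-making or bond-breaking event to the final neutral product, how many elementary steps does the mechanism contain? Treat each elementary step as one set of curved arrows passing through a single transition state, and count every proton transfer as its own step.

Step 1: Rate-determining heterolysis of the C–Br bond gives Br⁻ and a secondary carbocation.
Step 2: A hydride (H with its bonding pair) migrates from the adjacent cyclohexyl carbon to the cationic centre — a 1,2-hydride shift — upgrading the secondary cation to a tertiary one.
Step 3: A lone pair on the oxygen of CH3OH attacks the carbocation, forming a new C–O σ-bond and an oxonium ion.
Step 4: Proton transfer from the O–H of the oxonium ion to a solvent molecule delivers the neutral ether.
Total: 4 elementary steps.

4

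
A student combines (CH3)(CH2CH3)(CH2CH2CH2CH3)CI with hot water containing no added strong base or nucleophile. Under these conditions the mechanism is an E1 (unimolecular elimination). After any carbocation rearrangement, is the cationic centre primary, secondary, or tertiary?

Step 1: Ionisation: the C–I σ-bond cleaves heterolytically; both bonding electrons depart with I⁻, leaving a tertiary carbocation at the α-carbon.
No single 1,2-shift to an adjacent carbon would give a more-substituted cation, so no rearrangement occurs.

tertiary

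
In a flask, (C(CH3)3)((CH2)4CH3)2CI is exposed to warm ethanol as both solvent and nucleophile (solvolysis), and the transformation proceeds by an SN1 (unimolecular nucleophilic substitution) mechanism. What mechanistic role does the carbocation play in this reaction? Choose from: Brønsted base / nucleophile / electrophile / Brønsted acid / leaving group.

Step 2: A lone pair on the oxygen of CH3CH2OH attacks the carbocation, forming a new C–O σ-bond and an oxonium ion.
The carbocation accepts an electron pair into an empty or π* orbital — it is the electrophile.

electrophile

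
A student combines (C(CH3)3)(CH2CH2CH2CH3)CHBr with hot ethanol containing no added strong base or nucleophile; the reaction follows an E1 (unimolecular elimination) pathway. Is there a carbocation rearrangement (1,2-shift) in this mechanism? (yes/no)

yes

The first-formed carbocation is secondary.
The adjacent tert-butyl carbon has no hydrogen but bears methyl groups; migration of one methyl with its bonding pair (a 1,2-methyl shift) places the charge on a tertiary centre.
Tertiary is more stable than secondary, so the shift occurs.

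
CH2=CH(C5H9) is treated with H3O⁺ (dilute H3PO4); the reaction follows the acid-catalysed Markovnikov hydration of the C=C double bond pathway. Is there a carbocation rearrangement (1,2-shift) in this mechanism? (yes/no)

yes

The first-formed carbocation is secondary.
The adjacent cyclopentyl carbon already bears 2 other carbon substituents and has a hydrogen to migrate; after a 1,2-hydride shift from that carbon the positive charge sits on a tertiary centre.
Tertiary is more stable than secondary, so the shift occurs.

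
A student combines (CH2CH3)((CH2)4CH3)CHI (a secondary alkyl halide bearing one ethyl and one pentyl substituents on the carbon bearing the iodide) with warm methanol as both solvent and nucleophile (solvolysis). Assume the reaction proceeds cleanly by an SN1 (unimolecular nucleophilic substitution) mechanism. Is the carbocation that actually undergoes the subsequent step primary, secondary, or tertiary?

secondary

Step 1: Unassisted departure of I⁻ (taking the C–I bonding pair) generates a secondary carbocation.
No single 1,2-shift to an adjacent carbon would give a more-substituted cation, so no rearrangement occurs.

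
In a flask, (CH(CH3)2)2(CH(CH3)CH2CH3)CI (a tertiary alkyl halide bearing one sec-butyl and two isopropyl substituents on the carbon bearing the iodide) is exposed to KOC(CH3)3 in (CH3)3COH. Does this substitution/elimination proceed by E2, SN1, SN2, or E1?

E2

Conditions: a strong/bulky base with a tertiary substrate bearing a β-hydrogen.
These conditions are the textbook signature of the E2 pathway.
A strong (often hindered) base removes a β-H in concert with loss of the leaving group — bimolecular elimination.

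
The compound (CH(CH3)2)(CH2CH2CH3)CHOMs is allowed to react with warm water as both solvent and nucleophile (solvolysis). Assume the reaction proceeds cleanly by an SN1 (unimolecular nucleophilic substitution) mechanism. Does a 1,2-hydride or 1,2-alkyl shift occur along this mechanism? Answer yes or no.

The first-formed carbocation is secondary.
The adjacent isopropyl carbon already bears 2 other carbon substituents and has a hydrogen to migrate; after a 1,2-hydride shift from that carbon the positive charge sits on a tertiary centre.
Tertiary is more stable than secondary, so the shift occurs.

yes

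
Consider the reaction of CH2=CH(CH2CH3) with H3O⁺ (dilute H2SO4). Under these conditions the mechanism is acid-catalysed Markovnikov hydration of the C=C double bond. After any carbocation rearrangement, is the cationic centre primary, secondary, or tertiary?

Step 1: Protonation of the alkene by H3O⁺: the π bond acts as the nucleophile and picks up H⁺, giving the more stable (Markovnikov) secondary carbocation. H2O is released.
No single 1,2-shift to an adjacent carbon would give a more-substituted cation, so no rearrangement occurs.

secondary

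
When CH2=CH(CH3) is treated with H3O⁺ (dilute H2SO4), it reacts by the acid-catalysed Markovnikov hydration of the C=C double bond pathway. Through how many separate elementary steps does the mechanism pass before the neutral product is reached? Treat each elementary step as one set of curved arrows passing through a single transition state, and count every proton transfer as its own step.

3

Step 1: The π electrons of the C=C bond attack a proton of H3O⁺; Markovnikov addition places the new C–H on the less-substituted alkene carbon, so the positive charge ends up on the more-substituted carbon — a secondary carbocation. H2O is released.
(No 1,2-shift: no single shift to an adjacent carbon would give a more stable cation.)
Step 2: A lone pair on the oxygen of H2O attacks the carbocation, forming a C–O bond and an oxonium ion (a protonated alcohol).
Step 3: Proton transfer from the O–H of the oxonium ion to H2O completes the catalytic cycle and yields the alcohol.
Total: 3 elementary steps.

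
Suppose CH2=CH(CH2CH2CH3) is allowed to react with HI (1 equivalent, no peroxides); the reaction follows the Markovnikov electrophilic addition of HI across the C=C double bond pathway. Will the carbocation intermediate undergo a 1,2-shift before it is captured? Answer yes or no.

no

The first-formed carbocation is secondary.
No single 1,2-shift to an adjacent carbon would produce a more-substituted cation than the one already present, so no rearrangement occurs.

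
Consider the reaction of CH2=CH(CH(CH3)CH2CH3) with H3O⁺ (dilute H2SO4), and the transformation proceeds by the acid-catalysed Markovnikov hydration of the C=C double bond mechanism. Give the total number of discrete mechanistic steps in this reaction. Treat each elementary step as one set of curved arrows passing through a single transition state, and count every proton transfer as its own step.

4

Step 1: Electrophilic addition begins with the π(C=C) electrons forming a bond to the proton of H3O⁺. Following Markovnikov's rule, the resulting cation is secondary. H2O is released.
Step 2: Carbocation rearrangement: a 1,2-hydride shift from the adjacent sec-butyl carbon converts the initially-formed secondary cation into the more stable tertiary cation.
Step 3: A lone pair on the oxygen of H2O attacks the carbocation, forming a C–O bond and an oxonium ion (a protonated alcohol).
Step 4: H2O removes a proton from the oxonium oxygen, regenerating H3O⁺ and giving the neutral alcohol.
Total: 4 elementary steps.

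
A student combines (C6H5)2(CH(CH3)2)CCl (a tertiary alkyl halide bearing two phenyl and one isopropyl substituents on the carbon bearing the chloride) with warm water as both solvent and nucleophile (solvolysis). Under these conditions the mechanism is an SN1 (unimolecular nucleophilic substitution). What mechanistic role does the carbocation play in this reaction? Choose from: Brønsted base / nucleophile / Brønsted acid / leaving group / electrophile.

electrophile

Step 2: Nucleophilic capture: the oxygen of H2O bonds to the cationic carbon, producing an oxonium-ion intermediate.
The carbocation accepts an electron pair into an empty or π* orbital — it is the electrophile.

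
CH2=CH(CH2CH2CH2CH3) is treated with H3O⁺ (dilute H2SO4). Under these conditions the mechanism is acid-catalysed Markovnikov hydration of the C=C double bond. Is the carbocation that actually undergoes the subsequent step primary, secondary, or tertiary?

secondary

Step 1: Protonation of the alkene by H3O⁺: the π bond acts as the nucleophile and picks up H⁺, giving the more stable (Markovnikov) secondary carbocation. H2O is released.
No single 1,2-shift to an adjacent carbon would give a more-substituted cation, so no rearrangement occurs.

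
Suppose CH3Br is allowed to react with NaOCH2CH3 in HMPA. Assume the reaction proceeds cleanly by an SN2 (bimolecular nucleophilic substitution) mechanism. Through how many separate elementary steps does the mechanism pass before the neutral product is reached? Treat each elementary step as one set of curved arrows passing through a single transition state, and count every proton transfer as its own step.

1

Step 1: Backside attack by CH3CH2O⁻ on the carbon bearing the bromide: the new C–O bond forms as the C–Br bond breaks, with Walden inversion at carbon.
Total: 1 elementary step.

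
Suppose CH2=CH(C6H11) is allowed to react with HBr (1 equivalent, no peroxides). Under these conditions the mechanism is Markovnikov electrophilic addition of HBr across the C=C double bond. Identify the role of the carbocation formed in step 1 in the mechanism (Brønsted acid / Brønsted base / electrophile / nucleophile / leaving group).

Step 3: Br⁻ captures the cation: a lone pair on Br⁻ fills the empty p orbital, producing the alkyl halide product.
The carbocation formed in step 1 accepts an electron pair into an empty or π* orbital — it is the electrophile.

electrophile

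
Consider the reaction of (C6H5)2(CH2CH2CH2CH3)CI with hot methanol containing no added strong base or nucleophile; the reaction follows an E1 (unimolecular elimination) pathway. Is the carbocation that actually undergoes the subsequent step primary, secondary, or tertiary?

Step 1: Unassisted departure of I⁻ (taking the C–I bonding pair) generates a tertiary carbocation.
No single 1,2-shift to an adjacent carbon would give a more-substituted cation, so no rearrangement occurs.

tertiary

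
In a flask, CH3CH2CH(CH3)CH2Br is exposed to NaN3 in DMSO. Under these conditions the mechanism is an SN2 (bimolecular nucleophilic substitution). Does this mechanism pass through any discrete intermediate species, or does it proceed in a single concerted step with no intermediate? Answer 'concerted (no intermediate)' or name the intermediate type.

concerted (no intermediate)

The azide nucleophile donates a lone pair from N to the α-carbon in a backside attack; simultaneously the C–Br σ-bond breaks and both of its electrons leave with Br⁻. One concerted step with inversion of configuration.
All bond changes occur in one transition state; no discrete intermediate is formed.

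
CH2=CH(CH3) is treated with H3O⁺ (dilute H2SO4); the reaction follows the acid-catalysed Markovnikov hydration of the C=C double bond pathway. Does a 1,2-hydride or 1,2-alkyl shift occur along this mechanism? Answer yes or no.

The first-formed carbocation is secondary.
No single 1,2-shift to an adjacent carbon would produce a more-substituted cation than the one already present, so no rearrangement occurs.

no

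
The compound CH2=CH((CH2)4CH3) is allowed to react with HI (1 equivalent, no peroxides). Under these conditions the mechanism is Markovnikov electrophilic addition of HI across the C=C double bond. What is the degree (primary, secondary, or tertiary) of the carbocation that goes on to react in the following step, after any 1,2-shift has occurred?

Step 1: Protonation of the alkene by HI: the π bond acts as the nucleophile and picks up H⁺, giving the more stable (Markovnikov) secondary carbocation. The H–I bond breaks heterolytically, releasing I⁻.
No single 1,2-shift to an adjacent carbon would give a more-substituted cation, so no rearrangement occurs.

secondary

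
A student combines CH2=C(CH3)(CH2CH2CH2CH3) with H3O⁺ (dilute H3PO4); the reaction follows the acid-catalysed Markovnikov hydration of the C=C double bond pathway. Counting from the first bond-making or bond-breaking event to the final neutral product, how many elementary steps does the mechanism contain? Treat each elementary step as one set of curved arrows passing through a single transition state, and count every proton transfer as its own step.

3

Step 1: Protonation of the alkene by H3O⁺: the π bond acts as the nucleophile and picks up H⁺, giving the more stable (Markovnikov) tertiary carbocation. H2O is released.
(No 1,2-shift: no single shift to an adjacent carbon would give a more stable cation.)
Step 2: Nucleophilic capture of the cation by H2O produces the protonated alcohol (an oxonium ion).
Step 3: H2O removes a proton from the oxonium oxygen, regenerating H3O⁺ and giving the neutral alcohol.
Total: 3 elementary steps.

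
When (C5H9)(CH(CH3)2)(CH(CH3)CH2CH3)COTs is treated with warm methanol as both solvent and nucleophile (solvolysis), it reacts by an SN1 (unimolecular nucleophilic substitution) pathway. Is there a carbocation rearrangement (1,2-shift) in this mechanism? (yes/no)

The first-formed carbocation is tertiary.
No single 1,2-shift to an adjacent carbon would produce a more-substituted cation than the one already present, so no rearrangement occurs.

no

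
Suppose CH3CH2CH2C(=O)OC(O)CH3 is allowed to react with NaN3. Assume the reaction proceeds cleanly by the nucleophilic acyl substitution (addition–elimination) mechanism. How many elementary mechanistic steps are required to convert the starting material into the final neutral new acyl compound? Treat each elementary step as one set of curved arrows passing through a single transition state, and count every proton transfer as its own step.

2

Step 1: N3⁻ adds to the carbonyl carbon; the C=O π electrons shift onto oxygen and a tetrahedral alkoxide intermediate forms.
Step 2: Collapse of the tetrahedral intermediate: the alkoxide oxygen pushes its lone pair back to re-form C=O while CH3CO2⁻ leaves.
Total: 2 elementary steps.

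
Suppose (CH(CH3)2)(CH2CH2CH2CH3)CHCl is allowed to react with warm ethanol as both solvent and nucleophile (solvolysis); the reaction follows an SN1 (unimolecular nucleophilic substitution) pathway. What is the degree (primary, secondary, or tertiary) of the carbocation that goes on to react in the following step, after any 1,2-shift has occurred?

Step 1: Unassisted departure of Cl⁻ (taking the C–Cl bonding pair) generates a secondary carbocation.
Step 2: Carbocation rearrangement: a 1,2-hydride shift from the adjacent isopropyl carbon converts the initially-formed secondary cation into the more stable tertiary cation.
The cation rearranges from secondary to tertiary via a 1,2-hydride shift from the adjacent isopropyl carbon; the tertiary cation is what reacts next.

tertiary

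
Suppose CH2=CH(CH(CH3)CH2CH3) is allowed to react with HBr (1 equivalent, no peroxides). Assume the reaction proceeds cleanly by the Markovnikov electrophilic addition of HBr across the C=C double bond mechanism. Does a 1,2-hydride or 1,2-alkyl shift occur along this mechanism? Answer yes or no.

The first-formed carbocation is secondary.
The adjacent sec-butyl carbon already bears 2 other carbon substituents and has a hydrogen to migrate; after a 1,2-hydride shift from that carbon the positive charge sits on a tertiary centre.
Tertiary is more stable than secondary, so the shift occurs.

yes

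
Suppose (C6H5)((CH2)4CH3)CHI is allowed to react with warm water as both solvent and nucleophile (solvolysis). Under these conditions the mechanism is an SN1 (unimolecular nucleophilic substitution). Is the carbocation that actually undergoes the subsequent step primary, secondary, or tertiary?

Step 1: Unassisted departure of I⁻ (taking the C–I bonding pair) generates a secondary carbocation.
No single 1,2-shift to an adjacent carbon would give a more-substituted cation, so no rearrangement occurs.

secondary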